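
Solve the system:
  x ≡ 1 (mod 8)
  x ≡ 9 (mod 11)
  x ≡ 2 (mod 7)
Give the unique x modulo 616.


Moduli 8, 11, 7 are pairwise coprime; by CRT there is a unique solution modulo M = 8 · 11 · 7 = 616.
Solve pairwise, accumulating the modulus:
  Start with x ≡ 1 (mod 8).
  Combine with x ≡ 9 (mod 11): since gcd(8, 11) = 1, we get a unique residue mod 88.
    Write x = 1 + 8·t and substitute into x ≡ 9 (mod 11): 8·t ≡ 9 − 1 = 8 (mod 11).
    The inverse of 8 mod 11 is 7 (since 8·7 = 56 = 5·11 + 1), so t ≡ 7·8 = 56 ≡ 1 (mod 11).
    Then x = 1 + 8·1 = 9, valid modulo lcm(8, 11) = 88: x ≡ 9 (mod 88).
  Combine with x ≡ 2 (mod 7): since gcd(88, 7) = 1, we get a unique residue mod 616.
    Write x = 9 + 88·t and substitute into x ≡ 2 (mod 7): 88·t ≡ 2 − 9 = -7 (mod 7).
    Reduce coefficients mod 7: 4·t ≡ 0 (mod 7).
    The inverse of 4 mod 7 is 2 (since 4·2 = 8 = 1·7 + 1), so t ≡ 2·0 = 0 ≡ 0 (mod 7).
    Then x = 9 + 88·0 = 9, valid modulo lcm(88, 7) = 616: x ≡ 9 (mod 616).
Verify: 9 mod 8 = 1 ✓, 9 mod 11 = 9 ✓, 9 mod 7 = 2 ✓.

x ≡ 9 (mod 616).


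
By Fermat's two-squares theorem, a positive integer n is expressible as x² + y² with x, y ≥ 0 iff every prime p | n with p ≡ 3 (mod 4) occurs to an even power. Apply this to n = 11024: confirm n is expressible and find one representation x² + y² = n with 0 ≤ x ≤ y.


Step 1: Factor n = 11024 = 2^4 · 13 · 53.
Step 2: Check the mod-4 condition on each prime factor: 2 = 2 (special); 13 ≡ 1 (mod 4), exponent 1; 53 ≡ 1 (mod 4), exponent 1.
All primes ≡ 3 (mod 4) appear to even exponent (or don't appear), so by the two-squares theorem n IS expressible as a sum of two squares.
Step 3: Build a representation. Group n = k² · m with k = 4 and m = 13 · 53 = 689 (a product of primes ≡ 1 (mod 4)); a representation of m scales to one of n via (k·x)² + (k·y)² = k²(x² + y²). Each prime p ≡ 1 (mod 4) is itself a sum of two squares; find a² by testing p − a² for a perfect square:
  13: 13 − 1² = 12, 13 − 2² = 9 = 3² ⇒ 13 = 2² + 3².
  53: 53 − 1² = 52, 53 − 2² = 49 = 7² ⇒ 53 = 2² + 7².
  Combine using the Brahmagupta–Fibonacci identity (a² + b²)(c² + d²) = (ac − bd)² + (ad + bc)² = (ac + bd)² + (ad − bc)²:
  13 · 53 = 689: from (2² + 3²)(2² + 7²), take (2·2 − 3·7, 2·7 + 3·2) = (4 − 21, 14 + 6) = (-17, 20); dropping signs (only squares matter) gives (17, 20); check 17² + 20² = 289 + 400 = 689 ✓.
  Scale by k = 4: (4·17, 4·20) = (68, 80).
Step 4: Order so x ≤ y and verify: 68² + 80² = 4624 + 6400 = 11024 = n. ✓

n = 11024 = 68² + 80² (one valid representation with x ≤ y).


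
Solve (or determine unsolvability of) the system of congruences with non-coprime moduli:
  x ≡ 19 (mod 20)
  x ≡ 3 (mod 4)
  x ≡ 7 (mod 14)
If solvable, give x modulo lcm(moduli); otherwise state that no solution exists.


Moduli 20, 4, 14 are not pairwise coprime, so CRT works modulo lcm(m_i) when all pairwise compatibility conditions hold.
Pairwise compatibility: gcd(m_i, m_j) must divide a_i - a_j for every pair.
Merge one congruence at a time:
  Start: x ≡ 19 (mod 20).
  Combine with x ≡ 3 (mod 4): gcd(20, 4) = 4; 3 - 19 = -16, which IS divisible by 4, so compatible.
    Write x = 19 + 20·t and substitute into x ≡ 3 (mod 4): 20·t ≡ 3 − 19 = -16 (mod 4).
    Divide the congruence (and modulus) by g = 4: 5·t ≡ -4 (mod 1).
    Modulo 1 every t works; take t = 0.
    Then x = 19 + 20·0 = 19, valid modulo lcm(20, 4) = 20: x ≡ 19 (mod 20).
  Combine with x ≡ 7 (mod 14): gcd(20, 14) = 2; 7 - 19 = -12, which IS divisible by 2, so compatible.
    Write x = 19 + 20·t and substitute into x ≡ 7 (mod 14): 20·t ≡ 7 − 19 = -12 (mod 14).
    Divide the congruence (and modulus) by g = 2: 10·t ≡ -6 (mod 7).
    Reduce coefficients mod 7: 3·t ≡ 1 (mod 7).
    The inverse of 3 mod 7 is 5 (since 3·5 = 15 = 2·7 + 1), so t ≡ 5·1 = 5 ≡ 5 (mod 7).
    Then x = 19 + 20·5 = 119, valid modulo lcm(20, 14) = 140: x ≡ 119 (mod 140).
Verify: 119 mod 20 = 19, 119 mod 4 = 3, 119 mod 14 = 7.

x ≡ 119 (mod 140).


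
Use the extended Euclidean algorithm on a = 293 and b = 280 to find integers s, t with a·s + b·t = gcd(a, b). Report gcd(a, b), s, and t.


Euclidean algorithm on (293, 280) — divide until remainder is 0:
  293 = 1 · 280 + 13
  280 = 21 · 13 + 7
  13 = 1 · 7 + 6
  7 = 1 · 6 + 1
  6 = 6 · 1 + 0
gcd(293, 280) = 1.
Track Bezout coefficients alongside the remainders: start with r₀ = 293 = a·1 + b·0 (s = 1, t = 0) and r₁ = 280 = a·0 + b·1 (s = 0, t = 1); each new remainder r_{k+1} = r_{k-1} − q_k·r_k inherits s_{k+1} = s_{k-1} − q_k·s_k, t_{k+1} = t_{k-1} − q_k·t_k, so r_k = a·s_k + b·t_k at every step:
  q = 1: r = 13, s = 1 − 1·0 = 1, t = 0 − 1·1 = -1  (check: 293·1 + 280·(-1) = 13)
  q = 21: r = 7, s = 0 − 21·1 = -21, t = 1 − 21·(-1) = 22  (check: 293·(-21) + 280·22 = 7)
  q = 1: r = 6, s = 1 − 1·(-21) = 22, t = -1 − 1·22 = -23  (check: 293·22 + 280·(-23) = 6)
  q = 1: r = 1, s = -21 − 1·22 = -43, t = 22 − 1·(-23) = 45  (check: 293·(-43) + 280·45 = 1)
The row with r = 1 (the gcd) gives the Bezout coefficients s = -43, t = 45.
Result: 293 · (-43) + 280 · (45) = 1.

gcd(293, 280) = 1; s = -43, t = 45 (check: 293·(-43) + 280·45 = 1).


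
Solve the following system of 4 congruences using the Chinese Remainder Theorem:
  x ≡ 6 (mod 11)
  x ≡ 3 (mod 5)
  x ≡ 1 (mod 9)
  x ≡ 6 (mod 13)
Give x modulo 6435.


Product of moduli M = 11 · 5 · 9 · 13 = 6435.
Merge one congruence at a time:
  Start: x ≡ 6 (mod 11).
  Combine with x ≡ 3 (mod 5); new modulus lcm = 55.
    Write x = 6 + 11·t and substitute into x ≡ 3 (mod 5): 11·t ≡ 3 − 6 = -3 (mod 5).
    Reduce coefficients mod 5: 1·t ≡ 2 (mod 5).
    So t ≡ 2 (mod 5).
    Then x = 6 + 11·2 = 28, valid modulo lcm(11, 5) = 55: x ≡ 28 (mod 55).
  Combine with x ≡ 1 (mod 9); new modulus lcm = 495.
    Write x = 28 + 55·t and substitute into x ≡ 1 (mod 9): 55·t ≡ 1 − 28 = -27 (mod 9).
    Reduce coefficients mod 9: 1·t ≡ 0 (mod 9).
    So t ≡ 0 (mod 9).
    Then x = 28 + 55·0 = 28, valid modulo lcm(55, 9) = 495: x ≡ 28 (mod 495).
  Combine with x ≡ 6 (mod 13); new modulus lcm = 6435.
    Write x = 28 + 495·t and substitute into x ≡ 6 (mod 13): 495·t ≡ 6 − 28 = -22 (mod 13).
    Reduce coefficients mod 13: 1·t ≡ 4 (mod 13).
    So t ≡ 4 (mod 13).
    Then x = 28 + 495·4 = 2008, valid modulo lcm(495, 13) = 6435: x ≡ 2008 (mod 6435).
Verify against each original: 2008 mod 11 = 6, 2008 mod 5 = 3, 2008 mod 9 = 1, 2008 mod 13 = 6.

x ≡ 2008 (mod 6435).


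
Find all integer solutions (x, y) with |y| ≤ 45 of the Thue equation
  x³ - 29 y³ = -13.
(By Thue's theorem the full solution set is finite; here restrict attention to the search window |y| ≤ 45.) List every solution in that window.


The equation is x³ - 29y³ = -13. For fixed y, x³ = 29·y³ − 13, so a solution requires the RHS to be a perfect cube.
Strategy: iterate y from -45 to 45, compute RHS = 29·y³ − 13, and check whether it is a (positive or negative) perfect cube.
Check small values of y:
  y = 0: RHS = -13 is not a perfect cube.
  y = 1: RHS = 16 is not a perfect cube.
  y = -1: RHS = -42 is not a perfect cube.
  y = 2: RHS = 219 is not a perfect cube.
  y = -2: RHS = -245 is not a perfect cube.
  y = 3: RHS = 770 is not a perfect cube.
  y = -3: RHS = -796 is not a perfect cube.
Continuing the search up to |y| = 45 finds no solutions either.
No (x, y) in the scanned range satisfies the equation.

No integer solutions with |y| ≤ 45.


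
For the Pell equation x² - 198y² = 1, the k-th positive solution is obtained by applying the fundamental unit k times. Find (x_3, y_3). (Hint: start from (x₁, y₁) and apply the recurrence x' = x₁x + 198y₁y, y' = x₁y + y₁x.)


Step 1: Find the fundamental solution (x₁, y₁) of x² - 198y² = 1.
  Expand √198 as a continued fraction. a₀ = ⌊√198⌋ = 14; iterate m_{k+1} = d_k·a_k − m_k, d_{k+1} = (198 − m_{k+1}²)/d_k, a_{k+1} = ⌊(a₀ + m_{k+1})/d_{k+1}⌋ (starting m₀ = 0, d₀ = 1), with convergents p_k = a_k·p_{k-1} + p_{k-2}, q_k = a_k·q_{k-1} + q_{k-2} (p₋₁ = 1, q₋₁ = 0):
  k = 0: a₀ = 14; p₀/q₀ = 14/1; p₀² − 198·q₀² = 196 − 198 = -2.
  k = 1: m = 14, d = 2, a = ⌊(14 + 14)/2⌋ = 14; p/q = (14·14 + 1)/(14·1 + 0) = 197/14; p² − 198·q² = 38809 − 38808 = 1.
  The first convergent with p² − 198·q² = 1 gives the fundamental solution (x₁, y₁) = (197, 14).
Step 2: Apply the recurrence (x_{n+1}, y_{n+1}) = (x₁x_n + 198y₁y_n, x₁y_n + y₁x_n) repeatedly.
  From (x_1, y_1) = (197, 14): x_2 = 197·197 + 198·14·14 = 77617; y_2 = 197·14 + 14·197 = 5516.
  From (x_2, y_2) = (77617, 5516): x_3 = 197·77617 + 198·14·5516 = 30580901; y_3 = 197·5516 + 14·77617 = 2173290.
Step 3: Verify x_3² - 198·y_3² = 935191505971801 - 935191505971800 = 1 (should be 1). ✓

(x_1, y_1) = (197, 14); (x_3, y_3) = (30580901, 2173290).


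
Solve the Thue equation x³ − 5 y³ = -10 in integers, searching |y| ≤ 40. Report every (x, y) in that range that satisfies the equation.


The equation is x³ - 5y³ = -10. For fixed y, x³ = 5·y³ − 10, so a solution requires the RHS to be a perfect cube.
Strategy: iterate y from -40 to 40, compute RHS = 5·y³ − 10, and check whether it is a (positive or negative) perfect cube.
Check small values of y:
  y = 0: RHS = -10 is not a perfect cube.
  y = 1: RHS = -5 is not a perfect cube.
  y = -1: RHS = -15 is not a perfect cube.
  y = 2: RHS = 30 is not a perfect cube.
  y = -2: RHS = -50 is not a perfect cube.
  y = 3: RHS = 125 = (5)³ ⇒ x = 5 works.
  y = -3: RHS = -145 is not a perfect cube.
Continuing the search up to |y| = 40 finds no further solutions beyond those listed.
Collected solutions: (5, 3).

Solutions (with |y| ≤ 40): (5, 3).


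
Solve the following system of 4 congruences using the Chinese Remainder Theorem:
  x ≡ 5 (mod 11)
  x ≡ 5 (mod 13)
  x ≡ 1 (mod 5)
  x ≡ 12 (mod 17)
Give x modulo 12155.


Product of moduli M = 11 · 13 · 5 · 17 = 12155.
Merge one congruence at a time:
  Start: x ≡ 5 (mod 11).
  Combine with x ≡ 5 (mod 13); new modulus lcm = 143.
    Write x = 5 + 11·t and substitute into x ≡ 5 (mod 13): 11·t ≡ 5 − 5 = 0 (mod 13).
    The inverse of 11 mod 13 is 6 (since 11·6 = 66 = 5·13 + 1), so t ≡ 6·0 = 0 ≡ 0 (mod 13).
    Then x = 5 + 11·0 = 5, valid modulo lcm(11, 13) = 143: x ≡ 5 (mod 143).
  Combine with x ≡ 1 (mod 5); new modulus lcm = 715.
    Write x = 5 + 143·t and substitute into x ≡ 1 (mod 5): 143·t ≡ 1 − 5 = -4 (mod 5).
    Reduce coefficients mod 5: 3·t ≡ 1 (mod 5).
    The inverse of 3 mod 5 is 2 (since 3·2 = 6 = 1·5 + 1), so t ≡ 2·1 = 2 ≡ 2 (mod 5).
    Then x = 5 + 143·2 = 291, valid modulo lcm(143, 5) = 715: x ≡ 291 (mod 715).
  Combine with x ≡ 12 (mod 17); new modulus lcm = 12155.
    Write x = 291 + 715·t and substitute into x ≡ 12 (mod 17): 715·t ≡ 12 − 291 = -279 (mod 17).
    Reduce coefficients mod 17: 1·t ≡ 10 (mod 17).
    So t ≡ 10 (mod 17).
    Then x = 291 + 715·10 = 7441, valid modulo lcm(715, 17) = 12155: x ≡ 7441 (mod 12155).
Verify against each original: 7441 mod 11 = 5, 7441 mod 13 = 5, 7441 mod 5 = 1, 7441 mod 17 = 12.

x ≡ 7441 (mod 12155).


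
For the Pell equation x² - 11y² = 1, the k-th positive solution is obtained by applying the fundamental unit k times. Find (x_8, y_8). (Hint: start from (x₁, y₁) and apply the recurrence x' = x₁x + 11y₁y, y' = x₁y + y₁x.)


Step 1: Find the fundamental solution (x₁, y₁) of x² - 11y² = 1.
  Expand √11 as a continued fraction. a₀ = ⌊√11⌋ = 3; iterate m_{k+1} = d_k·a_k − m_k, d_{k+1} = (11 − m_{k+1}²)/d_k, a_{k+1} = ⌊(a₀ + m_{k+1})/d_{k+1}⌋ (starting m₀ = 0, d₀ = 1), with convergents p_k = a_k·p_{k-1} + p_{k-2}, q_k = a_k·q_{k-1} + q_{k-2} (p₋₁ = 1, q₋₁ = 0):
  k = 0: a₀ = 3; p₀/q₀ = 3/1; p₀² − 11·q₀² = 9 − 11 = -2.
  k = 1: m = 3, d = 2, a = ⌊(3 + 3)/2⌋ = 3; p/q = (3·3 + 1)/(3·1 + 0) = 10/3; p² − 11·q² = 100 − 99 = 1.
  The first convergent with p² − 11·q² = 1 gives the fundamental solution (x₁, y₁) = (10, 3).
Step 2: Apply the recurrence (x_{n+1}, y_{n+1}) = (x₁x_n + 11y₁y_n, x₁y_n + y₁x_n) repeatedly.
  From (x_1, y_1) = (10, 3): x_2 = 10·10 + 11·3·3 = 199; y_2 = 10·3 + 3·10 = 60.
  From (x_2, y_2) = (199, 60): x_3 = 10·199 + 11·3·60 = 3970; y_3 = 10·60 + 3·199 = 1197.
  From (x_3, y_3) = (3970, 1197): x_4 = 10·3970 + 11·3·1197 = 79201; y_4 = 10·1197 + 3·3970 = 23880.
  From (x_4, y_4) = (79201, 23880): x_5 = 10·79201 + 11·3·23880 = 1580050; y_5 = 10·23880 + 3·79201 = 476403.
  From (x_5, y_5) = (1580050, 476403): x_6 = 10·1580050 + 11·3·476403 = 31521799; y_6 = 10·476403 + 3·1580050 = 9504180.
  From (x_6, y_6) = (31521799, 9504180): x_7 = 10·31521799 + 11·3·9504180 = 628855930; y_7 = 10·9504180 + 3·31521799 = 189607197.
  From (x_7, y_7) = (628855930, 189607197): x_8 = 10·628855930 + 11·3·189607197 = 12545596801; y_8 = 10·189607197 + 3·628855930 = 3782639760.
Step 3: Verify x_8² - 11·y_8² = 157391999093261433601 - 157391999093261433600 = 1 (should be 1). ✓

(x_1, y_1) = (10, 3); (x_8, y_8) = (12545596801, 3782639760).


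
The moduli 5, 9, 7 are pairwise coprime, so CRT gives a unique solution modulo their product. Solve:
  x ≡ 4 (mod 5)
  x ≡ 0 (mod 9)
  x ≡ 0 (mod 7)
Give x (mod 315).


Moduli 5, 9, 7 are pairwise coprime; by CRT there is a unique solution modulo M = 5 · 9 · 7 = 315.
Solve pairwise, accumulating the modulus:
  Start with x ≡ 4 (mod 5).
  Combine with x ≡ 0 (mod 9): since gcd(5, 9) = 1, we get a unique residue mod 45.
    Write x = 4 + 5·t and substitute into x ≡ 0 (mod 9): 5·t ≡ 0 − 4 = -4 (mod 9).
    Reduce coefficients mod 9: 5·t ≡ 5 (mod 9).
    The inverse of 5 mod 9 is 2 (since 5·2 = 10 = 1·9 + 1), so t ≡ 2·5 = 10 ≡ 1 (mod 9).
    Then x = 4 + 5·1 = 9, valid modulo lcm(5, 9) = 45: x ≡ 9 (mod 45).
  Combine with x ≡ 0 (mod 7): since gcd(45, 7) = 1, we get a unique residue mod 315.
    Write x = 9 + 45·t and substitute into x ≡ 0 (mod 7): 45·t ≡ 0 − 9 = -9 (mod 7).
    Reduce coefficients mod 7: 3·t ≡ 5 (mod 7).
    The inverse of 3 mod 7 is 5 (since 3·5 = 15 = 2·7 + 1), so t ≡ 5·5 = 25 ≡ 4 (mod 7).
    Then x = 9 + 45·4 = 189, valid modulo lcm(45, 7) = 315: x ≡ 189 (mod 315).
Verify: 189 mod 5 = 4 ✓, 189 mod 9 = 0 ✓, 189 mod 7 = 0 ✓.

x ≡ 189 (mod 315).


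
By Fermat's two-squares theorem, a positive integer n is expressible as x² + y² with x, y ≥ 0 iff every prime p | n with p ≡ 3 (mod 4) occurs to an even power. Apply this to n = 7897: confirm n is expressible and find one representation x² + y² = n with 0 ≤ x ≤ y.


Step 1: Factor n = 7897 = 53 · 149.
Step 2: Check the mod-4 condition on each prime factor: 53 ≡ 1 (mod 4), exponent 1; 149 ≡ 1 (mod 4), exponent 1.
All primes ≡ 3 (mod 4) appear to even exponent (or don't appear), so by the two-squares theorem n IS expressible as a sum of two squares.
Step 3: Build a representation. Here n = 53 · 149 is a product of primes ≡ 1 (mod 4). Each prime p ≡ 1 (mod 4) is itself a sum of two squares; find a² by testing p − a² for a perfect square:
  53: 53 − 1² = 52, 53 − 2² = 49 = 7² ⇒ 53 = 2² + 7².
  149: 149 − 1² = 148, 149 − 2² = 145, 149 − 3² = 140, 149 − 4² = 133, 149 − 5² = 124, 149 − 6² = 113, 149 − 7² = 100 = 10² ⇒ 149 = 7² + 10².
  Combine using the Brahmagupta–Fibonacci identity (a² + b²)(c² + d²) = (ac − bd)² + (ad + bc)² = (ac + bd)² + (ad − bc)²:
  53 · 149 = 7897: from (2² + 7²)(7² + 10²), take (2·7 − 7·10, 2·10 + 7·7) = (14 − 70, 20 + 49) = (-56, 69); dropping signs (only squares matter) gives (56, 69); check 56² + 69² = 3136 + 4761 = 7897 ✓.
Step 4: Order so x ≤ y and verify: 56² + 69² = 3136 + 4761 = 7897 = n. ✓

n = 7897 = 56² + 69² (one valid representation with x ≤ y).


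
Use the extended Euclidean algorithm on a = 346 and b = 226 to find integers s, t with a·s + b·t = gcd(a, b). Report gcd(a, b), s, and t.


Euclidean algorithm on (346, 226) — divide until remainder is 0:
  346 = 1 · 226 + 120
  226 = 1 · 120 + 106
  120 = 1 · 106 + 14
  106 = 7 · 14 + 8
  14 = 1 · 8 + 6
  8 = 1 · 6 + 2
  6 = 3 · 2 + 0
gcd(346, 226) = 2.
Track Bezout coefficients alongside the remainders: start with r₀ = 346 = a·1 + b·0 (s = 1, t = 0) and r₁ = 226 = a·0 + b·1 (s = 0, t = 1); each new remainder r_{k+1} = r_{k-1} − q_k·r_k inherits s_{k+1} = s_{k-1} − q_k·s_k, t_{k+1} = t_{k-1} − q_k·t_k, so r_k = a·s_k + b·t_k at every step:
  q = 1: r = 120, s = 1 − 1·0 = 1, t = 0 − 1·1 = -1  (check: 346·1 + 226·(-1) = 120)
  q = 1: r = 106, s = 0 − 1·1 = -1, t = 1 − 1·(-1) = 2  (check: 346·(-1) + 226·2 = 106)
  q = 1: r = 14, s = 1 − 1·(-1) = 2, t = -1 − 1·2 = -3  (check: 346·2 + 226·(-3) = 14)
  q = 7: r = 8, s = -1 − 7·2 = -15, t = 2 − 7·(-3) = 23  (check: 346·(-15) + 226·23 = 8)
  q = 1: r = 6, s = 2 − 1·(-15) = 17, t = -3 − 1·23 = -26  (check: 346·17 + 226·(-26) = 6)
  q = 1: r = 2, s = -15 − 1·17 = -32, t = 23 − 1·(-26) = 49  (check: 346·(-32) + 226·49 = 2)
The row with r = 2 (the gcd) gives the Bezout coefficients s = -32, t = 49.
Result: 346 · (-32) + 226 · (49) = 2.

gcd(346, 226) = 2; s = -32, t = 49 (check: 346·(-32) + 226·49 = 2).


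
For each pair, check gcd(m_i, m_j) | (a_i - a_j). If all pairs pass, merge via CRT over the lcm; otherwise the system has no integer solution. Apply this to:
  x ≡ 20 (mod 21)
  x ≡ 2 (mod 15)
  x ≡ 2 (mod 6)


Moduli 21, 15, 6 are not pairwise coprime, so CRT works modulo lcm(m_i) when all pairwise compatibility conditions hold.
Pairwise compatibility: gcd(m_i, m_j) must divide a_i - a_j for every pair.
Merge one congruence at a time:
  Start: x ≡ 20 (mod 21).
  Combine with x ≡ 2 (mod 15): gcd(21, 15) = 3; 2 - 20 = -18, which IS divisible by 3, so compatible.
    Write x = 20 + 21·t and substitute into x ≡ 2 (mod 15): 21·t ≡ 2 − 20 = -18 (mod 15).
    Divide the congruence (and modulus) by g = 3: 7·t ≡ -6 (mod 5).
    Reduce coefficients mod 5: 2·t ≡ 4 (mod 5).
    The inverse of 2 mod 5 is 3 (since 2·3 = 6 = 1·5 + 1), so t ≡ 3·4 = 12 ≡ 2 (mod 5).
    Then x = 20 + 21·2 = 62, valid modulo lcm(21, 15) = 105: x ≡ 62 (mod 105).
  Combine with x ≡ 2 (mod 6): gcd(105, 6) = 3; 2 - 62 = -60, which IS divisible by 3, so compatible.
    Write x = 62 + 105·t and substitute into x ≡ 2 (mod 6): 105·t ≡ 2 − 62 = -60 (mod 6).
    Divide the congruence (and modulus) by g = 3: 35·t ≡ -20 (mod 2).
    Reduce coefficients mod 2: 1·t ≡ 0 (mod 2).
    So t ≡ 0 (mod 2).
    Then x = 62 + 105·0 = 62, valid modulo lcm(105, 6) = 210: x ≡ 62 (mod 210).
Verify: 62 mod 21 = 20, 62 mod 15 = 2, 62 mod 6 = 2.

x ≡ 62 (mod 210).


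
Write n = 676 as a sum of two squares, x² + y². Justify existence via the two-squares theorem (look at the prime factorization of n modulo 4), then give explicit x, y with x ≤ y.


Step 1: Factor n = 676 = 2^2 · 13^2.
Step 2: Check the mod-4 condition on each prime factor: 2 = 2 (special); 13 ≡ 1 (mod 4), exponent 2.
All primes ≡ 3 (mod 4) appear to even exponent (or don't appear), so by the two-squares theorem n IS expressible as a sum of two squares.
Step 3: Build a representation. Group n = k² · m with k = 2 and m = 13 · 13 = 169 (a product of primes ≡ 1 (mod 4)); a representation of m scales to one of n via (k·x)² + (k·y)² = k²(x² + y²). Each prime p ≡ 1 (mod 4) is itself a sum of two squares; find a² by testing p − a² for a perfect square:
  13: 13 − 1² = 12, 13 − 2² = 9 = 3² ⇒ 13 = 2² + 3².
  Combine using the Brahmagupta–Fibonacci identity (a² + b²)(c² + d²) = (ac − bd)² + (ad + bc)² = (ac + bd)² + (ad − bc)²:
  13 · 13 = 169: from (2² + 3²)(2² + 3²), take (2·2 − 3·3, 2·3 + 3·2) = (4 − 9, 6 + 6) = (-5, 12); dropping signs (only squares matter) gives (5, 12); check 5² + 12² = 25 + 144 = 169 ✓.
  Scale by k = 2: (2·5, 2·12) = (10, 24).
Step 4: Order so x ≤ y and verify: 10² + 24² = 100 + 576 = 676 = n. ✓

n = 676 = 10² + 24² (one valid representation with x ≤ y).


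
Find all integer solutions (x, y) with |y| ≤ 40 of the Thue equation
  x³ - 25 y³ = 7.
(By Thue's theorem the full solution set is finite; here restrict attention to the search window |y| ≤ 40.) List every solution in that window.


The equation is x³ - 25y³ = 7. For fixed y, x³ = 25·y³ + 7, so a solution requires the RHS to be a perfect cube.
Strategy: iterate y from -40 to 40, compute RHS = 25·y³ + 7, and check whether it is a (positive or negative) perfect cube.
Check small values of y:
  y = 0: RHS = 7 is not a perfect cube.
  y = 1: RHS = 32 is not a perfect cube.
  y = -1: RHS = -18 is not a perfect cube.
  y = 2: RHS = 207 is not a perfect cube.
  y = -2: RHS = -193 is not a perfect cube.
  y = 3: RHS = 682 is not a perfect cube.
  y = -3: RHS = -668 is not a perfect cube.
Continuing the search up to |y| = 40 finds no solutions either.
No (x, y) in the scanned range satisfies the equation.

No integer solutions with |y| ≤ 40.


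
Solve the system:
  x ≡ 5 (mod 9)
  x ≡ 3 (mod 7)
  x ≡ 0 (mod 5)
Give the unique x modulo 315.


Moduli 9, 7, 5 are pairwise coprime; by CRT there is a unique solution modulo M = 9 · 7 · 5 = 315.
Solve pairwise, accumulating the modulus:
  Start with x ≡ 5 (mod 9).
  Combine with x ≡ 3 (mod 7): since gcd(9, 7) = 1, we get a unique residue mod 63.
    Write x = 5 + 9·t and substitute into x ≡ 3 (mod 7): 9·t ≡ 3 − 5 = -2 (mod 7).
    Reduce coefficients mod 7: 2·t ≡ 5 (mod 7).
    The inverse of 2 mod 7 is 4 (since 2·4 = 8 = 1·7 + 1), so t ≡ 4·5 = 20 ≡ 6 (mod 7).
    Then x = 5 + 9·6 = 59, valid modulo lcm(9, 7) = 63: x ≡ 59 (mod 63).
  Combine with x ≡ 0 (mod 5): since gcd(63, 5) = 1, we get a unique residue mod 315.
    Write x = 59 + 63·t and substitute into x ≡ 0 (mod 5): 63·t ≡ 0 − 59 = -59 (mod 5).
    Reduce coefficients mod 5: 3·t ≡ 1 (mod 5).
    The inverse of 3 mod 5 is 2 (since 3·2 = 6 = 1·5 + 1), so t ≡ 2·1 = 2 ≡ 2 (mod 5).
    Then x = 59 + 63·2 = 185, valid modulo lcm(63, 5) = 315: x ≡ 185 (mod 315).
Verify: 185 mod 9 = 5 ✓, 185 mod 7 = 3 ✓, 185 mod 5 = 0 ✓.

x ≡ 185 (mod 315).


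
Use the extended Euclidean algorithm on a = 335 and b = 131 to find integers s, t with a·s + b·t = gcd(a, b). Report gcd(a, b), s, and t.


Euclidean algorithm on (335, 131) — divide until remainder is 0:
  335 = 2 · 131 + 73
  131 = 1 · 73 + 58
  73 = 1 · 58 + 15
  58 = 3 · 15 + 13
  15 = 1 · 13 + 2
  13 = 6 · 2 + 1
  2 = 2 · 1 + 0
gcd(335, 131) = 1.
Track Bezout coefficients alongside the remainders: start with r₀ = 335 = a·1 + b·0 (s = 1, t = 0) and r₁ = 131 = a·0 + b·1 (s = 0, t = 1); each new remainder r_{k+1} = r_{k-1} − q_k·r_k inherits s_{k+1} = s_{k-1} − q_k·s_k, t_{k+1} = t_{k-1} − q_k·t_k, so r_k = a·s_k + b·t_k at every step:
  q = 2: r = 73, s = 1 − 2·0 = 1, t = 0 − 2·1 = -2  (check: 335·1 + 131·(-2) = 73)
  q = 1: r = 58, s = 0 − 1·1 = -1, t = 1 − 1·(-2) = 3  (check: 335·(-1) + 131·3 = 58)
  q = 1: r = 15, s = 1 − 1·(-1) = 2, t = -2 − 1·3 = -5  (check: 335·2 + 131·(-5) = 15)
  q = 3: r = 13, s = -1 − 3·2 = -7, t = 3 − 3·(-5) = 18  (check: 335·(-7) + 131·18 = 13)
  q = 1: r = 2, s = 2 − 1·(-7) = 9, t = -5 − 1·18 = -23  (check: 335·9 + 131·(-23) = 2)
  q = 6: r = 1, s = -7 − 6·9 = -61, t = 18 − 6·(-23) = 156  (check: 335·(-61) + 131·156 = 1)
The row with r = 1 (the gcd) gives the Bezout coefficients s = -61, t = 156.
Result: 335 · (-61) + 131 · (156) = 1.

gcd(335, 131) = 1; s = -61, t = 156 (check: 335·(-61) + 131·156 = 1).


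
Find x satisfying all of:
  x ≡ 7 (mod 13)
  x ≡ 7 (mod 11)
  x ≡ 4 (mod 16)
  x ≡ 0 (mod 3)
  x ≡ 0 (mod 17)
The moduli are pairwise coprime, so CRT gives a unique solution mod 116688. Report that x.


Product of moduli M = 13 · 11 · 16 · 3 · 17 = 116688.
Merge one congruence at a time:
  Start: x ≡ 7 (mod 13).
  Combine with x ≡ 7 (mod 11); new modulus lcm = 143.
    Write x = 7 + 13·t and substitute into x ≡ 7 (mod 11): 13·t ≡ 7 − 7 = 0 (mod 11).
    Reduce coefficients mod 11: 2·t ≡ 0 (mod 11).
    The inverse of 2 mod 11 is 6 (since 2·6 = 12 = 1·11 + 1), so t ≡ 6·0 = 0 ≡ 0 (mod 11).
    Then x = 7 + 13·0 = 7, valid modulo lcm(13, 11) = 143: x ≡ 7 (mod 143).
  Combine with x ≡ 4 (mod 16); new modulus lcm = 2288.
    Write x = 7 + 143·t and substitute into x ≡ 4 (mod 16): 143·t ≡ 4 − 7 = -3 (mod 16).
    Reduce coefficients mod 16: 15·t ≡ 13 (mod 16).
    The inverse of 15 mod 16 is 15 (since 15·15 = 225 = 14·16 + 1), so t ≡ 15·13 = 195 ≡ 3 (mod 16).
    Then x = 7 + 143·3 = 436, valid modulo lcm(143, 16) = 2288: x ≡ 436 (mod 2288).
  Combine with x ≡ 0 (mod 3); new modulus lcm = 6864.
    Write x = 436 + 2288·t and substitute into x ≡ 0 (mod 3): 2288·t ≡ 0 − 436 = -436 (mod 3).
    Reduce coefficients mod 3: 2·t ≡ 2 (mod 3).
    The inverse of 2 mod 3 is 2 (since 2·2 = 4 = 1·3 + 1), so t ≡ 2·2 = 4 ≡ 1 (mod 3).
    Then x = 436 + 2288·1 = 2724, valid modulo lcm(2288, 3) = 6864: x ≡ 2724 (mod 6864).
  Combine with x ≡ 0 (mod 17); new modulus lcm = 116688.
    Write x = 2724 + 6864·t and substitute into x ≡ 0 (mod 17): 6864·t ≡ 0 − 2724 = -2724 (mod 17).
    Reduce coefficients mod 17: 13·t ≡ 13 (mod 17).
    The inverse of 13 mod 17 is 4 (since 13·4 = 52 = 3·17 + 1), so t ≡ 4·13 = 52 ≡ 1 (mod 17).
    Then x = 2724 + 6864·1 = 9588, valid modulo lcm(6864, 17) = 116688: x ≡ 9588 (mod 116688).
Verify against each original: 9588 mod 13 = 7, 9588 mod 11 = 7, 9588 mod 16 = 4, 9588 mod 3 = 0, 9588 mod 17 = 0.

x ≡ 9588 (mod 116688).


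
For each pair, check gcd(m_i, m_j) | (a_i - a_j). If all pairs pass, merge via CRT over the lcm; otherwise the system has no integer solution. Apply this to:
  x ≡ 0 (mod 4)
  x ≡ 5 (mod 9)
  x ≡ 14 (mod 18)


Moduli 4, 9, 18 are not pairwise coprime, so CRT works modulo lcm(m_i) when all pairwise compatibility conditions hold.
Pairwise compatibility: gcd(m_i, m_j) must divide a_i - a_j for every pair.
Merge one congruence at a time:
  Start: x ≡ 0 (mod 4).
  Combine with x ≡ 5 (mod 9): gcd(4, 9) = 1; 5 - 0 = 5, which IS divisible by 1, so compatible.
    Write x = 0 + 4·t and substitute into x ≡ 5 (mod 9): 4·t ≡ 5 − 0 = 5 (mod 9).
    The inverse of 4 mod 9 is 7 (since 4·7 = 28 = 3·9 + 1), so t ≡ 7·5 = 35 ≡ 8 (mod 9).
    Then x = 0 + 4·8 = 32, valid modulo lcm(4, 9) = 36: x ≡ 32 (mod 36).
  Combine with x ≡ 14 (mod 18): gcd(36, 18) = 18; 14 - 32 = -18, which IS divisible by 18, so compatible.
    Write x = 32 + 36·t and substitute into x ≡ 14 (mod 18): 36·t ≡ 14 − 32 = -18 (mod 18).
    Divide the congruence (and modulus) by g = 18: 2·t ≡ -1 (mod 1).
    Modulo 1 every t works; take t = 0.
    Then x = 32 + 36·0 = 32, valid modulo lcm(36, 18) = 36: x ≡ 32 (mod 36).
Verify: 32 mod 4 = 0, 32 mod 9 = 5, 32 mod 18 = 14.

x ≡ 32 (mod 36).


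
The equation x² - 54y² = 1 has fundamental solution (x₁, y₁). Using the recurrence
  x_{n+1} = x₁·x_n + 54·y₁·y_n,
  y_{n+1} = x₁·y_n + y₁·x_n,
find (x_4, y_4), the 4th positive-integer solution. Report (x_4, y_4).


Step 1: Find the fundamental solution (x₁, y₁) of x² - 54y² = 1.
  Expand √54 as a continued fraction. a₀ = ⌊√54⌋ = 7; iterate m_{k+1} = d_k·a_k − m_k, d_{k+1} = (54 − m_{k+1}²)/d_k, a_{k+1} = ⌊(a₀ + m_{k+1})/d_{k+1}⌋ (starting m₀ = 0, d₀ = 1), with convergents p_k = a_k·p_{k-1} + p_{k-2}, q_k = a_k·q_{k-1} + q_{k-2} (p₋₁ = 1, q₋₁ = 0):
  k = 0: a₀ = 7; p₀/q₀ = 7/1; p₀² − 54·q₀² = 49 − 54 = -5.
  k = 1: m = 7, d = 5, a = ⌊(7 + 7)/5⌋ = 2; p/q = (2·7 + 1)/(2·1 + 0) = 15/2; p² − 54·q² = 225 − 216 = 9.
  k = 2: m = 3, d = 9, a = ⌊(7 + 3)/9⌋ = 1; p/q = (1·15 + 7)/(1·2 + 1) = 22/3; p² − 54·q² = 484 − 486 = -2.
  k = 3: m = 6, d = 2, a = ⌊(7 + 6)/2⌋ = 6; p/q = (6·22 + 15)/(6·3 + 2) = 147/20; p² − 54·q² = 21609 − 21600 = 9.
  k = 4: m = 6, d = 9, a = ⌊(7 + 6)/9⌋ = 1; p/q = (1·147 + 22)/(1·20 + 3) = 169/23; p² − 54·q² = 28561 − 28566 = -5.
  k = 5: m = 3, d = 5, a = ⌊(7 + 3)/5⌋ = 2; p/q = (2·169 + 147)/(2·23 + 20) = 485/66; p² − 54·q² = 235225 − 235224 = 1.
  The first convergent with p² − 54·q² = 1 gives the fundamental solution (x₁, y₁) = (485, 66).
Step 2: Apply the recurrence (x_{n+1}, y_{n+1}) = (x₁x_n + 54y₁y_n, x₁y_n + y₁x_n) repeatedly.
  From (x_1, y_1) = (485, 66): x_2 = 485·485 + 54·66·66 = 470449; y_2 = 485·66 + 66·485 = 64020.
  From (x_2, y_2) = (470449, 64020): x_3 = 485·470449 + 54·66·64020 = 456335045; y_3 = 485·64020 + 66·470449 = 62099334.
  From (x_3, y_3) = (456335045, 62099334): x_4 = 485·456335045 + 54·66·62099334 = 442644523201; y_4 = 485·62099334 + 66·456335045 = 60236289960.
Step 3: Verify x_4² - 54·y_4² = 195934173919840627286401 - 195934173919840627286400 = 1 (should be 1). ✓

(x_1, y_1) = (485, 66); (x_4, y_4) = (442644523201, 60236289960).


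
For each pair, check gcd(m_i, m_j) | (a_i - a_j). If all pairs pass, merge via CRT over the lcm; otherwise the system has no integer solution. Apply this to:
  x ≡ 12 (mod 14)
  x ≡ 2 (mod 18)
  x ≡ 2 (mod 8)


Moduli 14, 18, 8 are not pairwise coprime, so CRT works modulo lcm(m_i) when all pairwise compatibility conditions hold.
Pairwise compatibility: gcd(m_i, m_j) must divide a_i - a_j for every pair.
Merge one congruence at a time:
  Start: x ≡ 12 (mod 14).
  Combine with x ≡ 2 (mod 18): gcd(14, 18) = 2; 2 - 12 = -10, which IS divisible by 2, so compatible.
    Write x = 12 + 14·t and substitute into x ≡ 2 (mod 18): 14·t ≡ 2 − 12 = -10 (mod 18).
    Divide the congruence (and modulus) by g = 2: 7·t ≡ -5 (mod 9).
    Reduce coefficients mod 9: 7·t ≡ 4 (mod 9).
    The inverse of 7 mod 9 is 4 (since 7·4 = 28 = 3·9 + 1), so t ≡ 4·4 = 16 ≡ 7 (mod 9).
    Then x = 12 + 14·7 = 110, valid modulo lcm(14, 18) = 126: x ≡ 110 (mod 126).
  Combine with x ≡ 2 (mod 8): gcd(126, 8) = 2; 2 - 110 = -108, which IS divisible by 2, so compatible.
    Write x = 110 + 126·t and substitute into x ≡ 2 (mod 8): 126·t ≡ 2 − 110 = -108 (mod 8).
    Divide the congruence (and modulus) by g = 2: 63·t ≡ -54 (mod 4).
    Reduce coefficients mod 4: 3·t ≡ 2 (mod 4).
    The inverse of 3 mod 4 is 3 (since 3·3 = 9 = 2·4 + 1), so t ≡ 3·2 = 6 ≡ 2 (mod 4).
    Then x = 110 + 126·2 = 362, valid modulo lcm(126, 8) = 504: x ≡ 362 (mod 504).
Verify: 362 mod 14 = 12, 362 mod 18 = 2, 362 mod 8 = 2.

x ≡ 362 (mod 504).


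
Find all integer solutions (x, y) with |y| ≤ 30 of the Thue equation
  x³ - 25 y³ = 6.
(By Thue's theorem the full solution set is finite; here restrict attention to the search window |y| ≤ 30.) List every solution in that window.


The equation is x³ - 25y³ = 6. For fixed y, x³ = 25·y³ + 6, so a solution requires the RHS to be a perfect cube.
Strategy: iterate y from -30 to 30, compute RHS = 25·y³ + 6, and check whether it is a (positive or negative) perfect cube.
Check small values of y:
  y = 0: RHS = 6 is not a perfect cube.
  y = 1: RHS = 31 is not a perfect cube.
  y = -1: RHS = -19 is not a perfect cube.
  y = 2: RHS = 206 is not a perfect cube.
  y = -2: RHS = -194 is not a perfect cube.
  y = 3: RHS = 681 is not a perfect cube.
  y = -3: RHS = -669 is not a perfect cube.
Continuing the search up to |y| = 30 finds no solutions either.
No (x, y) in the scanned range satisfies the equation.

No integer solutions with |y| ≤ 30.


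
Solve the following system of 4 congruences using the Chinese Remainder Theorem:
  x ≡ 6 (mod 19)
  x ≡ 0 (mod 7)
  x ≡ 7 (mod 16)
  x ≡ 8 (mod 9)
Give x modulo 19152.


Product of moduli M = 19 · 7 · 16 · 9 = 19152.
Merge one congruence at a time:
  Start: x ≡ 6 (mod 19).
  Combine with x ≡ 0 (mod 7); new modulus lcm = 133.
    Write x = 6 + 19·t and substitute into x ≡ 0 (mod 7): 19·t ≡ 0 − 6 = -6 (mod 7).
    Reduce coefficients mod 7: 5·t ≡ 1 (mod 7).
    The inverse of 5 mod 7 is 3 (since 5·3 = 15 = 2·7 + 1), so t ≡ 3·1 = 3 ≡ 3 (mod 7).
    Then x = 6 + 19·3 = 63, valid modulo lcm(19, 7) = 133: x ≡ 63 (mod 133).
  Combine with x ≡ 7 (mod 16); new modulus lcm = 2128.
    Write x = 63 + 133·t and substitute into x ≡ 7 (mod 16): 133·t ≡ 7 − 63 = -56 (mod 16).
    Reduce coefficients mod 16: 5·t ≡ 8 (mod 16).
    The inverse of 5 mod 16 is 13 (since 5·13 = 65 = 4·16 + 1), so t ≡ 13·8 = 104 ≡ 8 (mod 16).
    Then x = 63 + 133·8 = 1127, valid modulo lcm(133, 16) = 2128: x ≡ 1127 (mod 2128).
  Combine with x ≡ 8 (mod 9); new modulus lcm = 19152.
    Write x = 1127 + 2128·t and substitute into x ≡ 8 (mod 9): 2128·t ≡ 8 − 1127 = -1119 (mod 9).
    Reduce coefficients mod 9: 4·t ≡ 6 (mod 9).
    The inverse of 4 mod 9 is 7 (since 4·7 = 28 = 3·9 + 1), so t ≡ 7·6 = 42 ≡ 6 (mod 9).
    Then x = 1127 + 2128·6 = 13895, valid modulo lcm(2128, 9) = 19152: x ≡ 13895 (mod 19152).
Verify against each original: 13895 mod 19 = 6, 13895 mod 7 = 0, 13895 mod 16 = 7, 13895 mod 9 = 8.

x ≡ 13895 (mod 19152).


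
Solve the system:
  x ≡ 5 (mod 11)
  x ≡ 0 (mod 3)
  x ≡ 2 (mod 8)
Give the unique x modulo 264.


Moduli 11, 3, 8 are pairwise coprime; by CRT there is a unique solution modulo M = 11 · 3 · 8 = 264.
Solve pairwise, accumulating the modulus:
  Start with x ≡ 5 (mod 11).
  Combine with x ≡ 0 (mod 3): since gcd(11, 3) = 1, we get a unique residue mod 33.
    Write x = 5 + 11·t and substitute into x ≡ 0 (mod 3): 11·t ≡ 0 − 5 = -5 (mod 3).
    Reduce coefficients mod 3: 2·t ≡ 1 (mod 3).
    The inverse of 2 mod 3 is 2 (since 2·2 = 4 = 1·3 + 1), so t ≡ 2·1 = 2 ≡ 2 (mod 3).
    Then x = 5 + 11·2 = 27, valid modulo lcm(11, 3) = 33: x ≡ 27 (mod 33).
  Combine with x ≡ 2 (mod 8): since gcd(33, 8) = 1, we get a unique residue mod 264.
    Write x = 27 + 33·t and substitute into x ≡ 2 (mod 8): 33·t ≡ 2 − 27 = -25 (mod 8).
    Reduce coefficients mod 8: 1·t ≡ 7 (mod 8).
    So t ≡ 7 (mod 8).
    Then x = 27 + 33·7 = 258, valid modulo lcm(33, 8) = 264: x ≡ 258 (mod 264).
Verify: 258 mod 11 = 5 ✓, 258 mod 3 = 0 ✓, 258 mod 8 = 2 ✓.

x ≡ 258 (mod 264).


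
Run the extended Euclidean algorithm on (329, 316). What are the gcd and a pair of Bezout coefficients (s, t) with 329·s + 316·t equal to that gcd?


Euclidean algorithm on (329, 316) — divide until remainder is 0:
  329 = 1 · 316 + 13
  316 = 24 · 13 + 4
  13 = 3 · 4 + 1
  4 = 4 · 1 + 0
gcd(329, 316) = 1.
Track Bezout coefficients alongside the remainders: start with r₀ = 329 = a·1 + b·0 (s = 1, t = 0) and r₁ = 316 = a·0 + b·1 (s = 0, t = 1); each new remainder r_{k+1} = r_{k-1} − q_k·r_k inherits s_{k+1} = s_{k-1} − q_k·s_k, t_{k+1} = t_{k-1} − q_k·t_k, so r_k = a·s_k + b·t_k at every step:
  q = 1: r = 13, s = 1 − 1·0 = 1, t = 0 − 1·1 = -1  (check: 329·1 + 316·(-1) = 13)
  q = 24: r = 4, s = 0 − 24·1 = -24, t = 1 − 24·(-1) = 25  (check: 329·(-24) + 316·25 = 4)
  q = 3: r = 1, s = 1 − 3·(-24) = 73, t = -1 − 3·25 = -76  (check: 329·73 + 316·(-76) = 1)
The row with r = 1 (the gcd) gives the Bezout coefficients s = 73, t = -76.
Result: 329 · (73) + 316 · (-76) = 1.

gcd(329, 316) = 1; s = 73, t = -76 (check: 329·73 + 316·(-76) = 1).


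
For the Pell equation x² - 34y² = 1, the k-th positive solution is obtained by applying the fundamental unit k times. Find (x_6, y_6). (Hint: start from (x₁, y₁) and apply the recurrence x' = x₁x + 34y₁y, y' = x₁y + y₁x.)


Step 1: Find the fundamental solution (x₁, y₁) of x² - 34y² = 1.
  Expand √34 as a continued fraction. a₀ = ⌊√34⌋ = 5; iterate m_{k+1} = d_k·a_k − m_k, d_{k+1} = (34 − m_{k+1}²)/d_k, a_{k+1} = ⌊(a₀ + m_{k+1})/d_{k+1}⌋ (starting m₀ = 0, d₀ = 1), with convergents p_k = a_k·p_{k-1} + p_{k-2}, q_k = a_k·q_{k-1} + q_{k-2} (p₋₁ = 1, q₋₁ = 0):
  k = 0: a₀ = 5; p₀/q₀ = 5/1; p₀² − 34·q₀² = 25 − 34 = -9.
  k = 1: m = 5, d = 9, a = ⌊(5 + 5)/9⌋ = 1; p/q = (1·5 + 1)/(1·1 + 0) = 6/1; p² − 34·q² = 36 − 34 = 2.
  k = 2: m = 4, d = 2, a = ⌊(5 + 4)/2⌋ = 4; p/q = (4·6 + 5)/(4·1 + 1) = 29/5; p² − 34·q² = 841 − 850 = -9.
  k = 3: m = 4, d = 9, a = ⌊(5 + 4)/9⌋ = 1; p/q = (1·29 + 6)/(1·5 + 1) = 35/6; p² − 34·q² = 1225 − 1224 = 1.
  The first convergent with p² − 34·q² = 1 gives the fundamental solution (x₁, y₁) = (35, 6).
Step 2: Apply the recurrence (x_{n+1}, y_{n+1}) = (x₁x_n + 34y₁y_n, x₁y_n + y₁x_n) repeatedly.
  From (x_1, y_1) = (35, 6): x_2 = 35·35 + 34·6·6 = 2449; y_2 = 35·6 + 6·35 = 420.
  From (x_2, y_2) = (2449, 420): x_3 = 35·2449 + 34·6·420 = 171395; y_3 = 35·420 + 6·2449 = 29394.
  From (x_3, y_3) = (171395, 29394): x_4 = 35·171395 + 34·6·29394 = 11995201; y_4 = 35·29394 + 6·171395 = 2057160.
  From (x_4, y_4) = (11995201, 2057160): x_5 = 35·11995201 + 34·6·2057160 = 839492675; y_5 = 35·2057160 + 6·11995201 = 143971806.
  From (x_5, y_5) = (839492675, 143971806): x_6 = 35·839492675 + 34·6·143971806 = 58752492049; y_6 = 35·143971806 + 6·839492675 = 10075969260.
Step 3: Verify x_6² - 34·y_6² = 3451855321967808218401 - 3451855321967808218400 = 1 (should be 1). ✓

(x_1, y_1) = (35, 6); (x_6, y_6) = (58752492049, 10075969260).


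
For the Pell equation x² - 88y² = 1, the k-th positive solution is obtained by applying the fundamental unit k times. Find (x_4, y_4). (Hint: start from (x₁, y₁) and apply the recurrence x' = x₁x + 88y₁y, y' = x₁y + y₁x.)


Step 1: Find the fundamental solution (x₁, y₁) of x² - 88y² = 1.
  Expand √88 as a continued fraction. a₀ = ⌊√88⌋ = 9; iterate m_{k+1} = d_k·a_k − m_k, d_{k+1} = (88 − m_{k+1}²)/d_k, a_{k+1} = ⌊(a₀ + m_{k+1})/d_{k+1}⌋ (starting m₀ = 0, d₀ = 1), with convergents p_k = a_k·p_{k-1} + p_{k-2}, q_k = a_k·q_{k-1} + q_{k-2} (p₋₁ = 1, q₋₁ = 0):
  k = 0: a₀ = 9; p₀/q₀ = 9/1; p₀² − 88·q₀² = 81 − 88 = -7.
  k = 1: m = 9, d = 7, a = ⌊(9 + 9)/7⌋ = 2; p/q = (2·9 + 1)/(2·1 + 0) = 19/2; p² − 88·q² = 361 − 352 = 9.
  k = 2: m = 5, d = 9, a = ⌊(9 + 5)/9⌋ = 1; p/q = (1·19 + 9)/(1·2 + 1) = 28/3; p² − 88·q² = 784 − 792 = -8.
  k = 3: m = 4, d = 8, a = ⌊(9 + 4)/8⌋ = 1; p/q = (1·28 + 19)/(1·3 + 2) = 47/5; p² − 88·q² = 2209 − 2200 = 9.
  k = 4: m = 4, d = 9, a = ⌊(9 + 4)/9⌋ = 1; p/q = (1·47 + 28)/(1·5 + 3) = 75/8; p² − 88·q² = 5625 − 5632 = -7.
  k = 5: m = 5, d = 7, a = ⌊(9 + 5)/7⌋ = 2; p/q = (2·75 + 47)/(2·8 + 5) = 197/21; p² − 88·q² = 38809 − 38808 = 1.
  The first convergent with p² − 88·q² = 1 gives the fundamental solution (x₁, y₁) = (197, 21).
Step 2: Apply the recurrence (x_{n+1}, y_{n+1}) = (x₁x_n + 88y₁y_n, x₁y_n + y₁x_n) repeatedly.
  From (x_1, y_1) = (197, 21): x_2 = 197·197 + 88·21·21 = 77617; y_2 = 197·21 + 21·197 = 8274.
  From (x_2, y_2) = (77617, 8274): x_3 = 197·77617 + 88·21·8274 = 30580901; y_3 = 197·8274 + 21·77617 = 3259935.
  From (x_3, y_3) = (30580901, 3259935): x_4 = 197·30580901 + 88·21·3259935 = 12048797377; y_4 = 197·3259935 + 21·30580901 = 1284406116.
Step 3: Verify x_4² - 88·y_4² = 145173518232002080129 - 145173518232002080128 = 1 (should be 1). ✓

(x_1, y_1) = (197, 21); (x_4, y_4) = (12048797377, 1284406116).


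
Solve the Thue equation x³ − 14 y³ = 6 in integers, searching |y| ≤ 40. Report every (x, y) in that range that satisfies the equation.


The equation is x³ - 14y³ = 6. For fixed y, x³ = 14·y³ + 6, so a solution requires the RHS to be a perfect cube.
Strategy: iterate y from -40 to 40, compute RHS = 14·y³ + 6, and check whether it is a (positive or negative) perfect cube.
Check small values of y:
  y = 0: RHS = 6 is not a perfect cube.
  y = 1: RHS = 20 is not a perfect cube.
  y = -1: RHS = -8 = (-2)³ ⇒ x = -2 works.
  y = 2: RHS = 118 is not a perfect cube.
  y = -2: RHS = -106 is not a perfect cube.
  y = 3: RHS = 384 is not a perfect cube.
  y = -3: RHS = -372 is not a perfect cube.
Continuing the search up to |y| = 40 finds no further solutions beyond those listed.
Collected solutions: (-2, -1).

Solutions (with |y| ≤ 40): (-2, -1).
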